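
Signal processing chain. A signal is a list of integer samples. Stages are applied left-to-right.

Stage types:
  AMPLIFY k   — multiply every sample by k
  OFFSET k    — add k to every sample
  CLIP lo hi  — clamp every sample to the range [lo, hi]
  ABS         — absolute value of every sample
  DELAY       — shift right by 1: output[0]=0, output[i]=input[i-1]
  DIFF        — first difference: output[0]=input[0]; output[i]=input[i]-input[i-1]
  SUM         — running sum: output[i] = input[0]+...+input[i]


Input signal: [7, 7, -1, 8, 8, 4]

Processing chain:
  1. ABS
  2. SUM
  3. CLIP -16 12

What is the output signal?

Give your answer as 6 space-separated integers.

Input: [7, 7, -1, 8, 8, 4]
Stage 1 (ABS): |7|=7, |7|=7, |-1|=1, |8|=8, |8|=8, |4|=4 -> [7, 7, 1, 8, 8, 4]
Stage 2 (SUM): sum[0..0]=7, sum[0..1]=14, sum[0..2]=15, sum[0..3]=23, sum[0..4]=31, sum[0..5]=35 -> [7, 14, 15, 23, 31, 35]
Stage 3 (CLIP -16 12): clip(7,-16,12)=7, clip(14,-16,12)=12, clip(15,-16,12)=12, clip(23,-16,12)=12, clip(31,-16,12)=12, clip(35,-16,12)=12 -> [7, 12, 12, 12, 12, 12]

Answer: 7 12 12 12 12 12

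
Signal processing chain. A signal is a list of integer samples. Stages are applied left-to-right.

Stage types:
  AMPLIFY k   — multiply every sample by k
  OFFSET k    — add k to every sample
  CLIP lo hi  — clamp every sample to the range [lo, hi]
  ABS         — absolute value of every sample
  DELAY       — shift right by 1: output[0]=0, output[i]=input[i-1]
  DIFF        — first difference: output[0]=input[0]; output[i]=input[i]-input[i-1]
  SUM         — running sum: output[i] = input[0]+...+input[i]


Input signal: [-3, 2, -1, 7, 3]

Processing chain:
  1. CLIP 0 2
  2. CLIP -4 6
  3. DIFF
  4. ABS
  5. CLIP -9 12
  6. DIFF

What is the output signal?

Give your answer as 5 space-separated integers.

Answer: 0 2 0 0 -2

Derivation:
Input: [-3, 2, -1, 7, 3]
Stage 1 (CLIP 0 2): clip(-3,0,2)=0, clip(2,0,2)=2, clip(-1,0,2)=0, clip(7,0,2)=2, clip(3,0,2)=2 -> [0, 2, 0, 2, 2]
Stage 2 (CLIP -4 6): clip(0,-4,6)=0, clip(2,-4,6)=2, clip(0,-4,6)=0, clip(2,-4,6)=2, clip(2,-4,6)=2 -> [0, 2, 0, 2, 2]
Stage 3 (DIFF): s[0]=0, 2-0=2, 0-2=-2, 2-0=2, 2-2=0 -> [0, 2, -2, 2, 0]
Stage 4 (ABS): |0|=0, |2|=2, |-2|=2, |2|=2, |0|=0 -> [0, 2, 2, 2, 0]
Stage 5 (CLIP -9 12): clip(0,-9,12)=0, clip(2,-9,12)=2, clip(2,-9,12)=2, clip(2,-9,12)=2, clip(0,-9,12)=0 -> [0, 2, 2, 2, 0]
Stage 6 (DIFF): s[0]=0, 2-0=2, 2-2=0, 2-2=0, 0-2=-2 -> [0, 2, 0, 0, -2]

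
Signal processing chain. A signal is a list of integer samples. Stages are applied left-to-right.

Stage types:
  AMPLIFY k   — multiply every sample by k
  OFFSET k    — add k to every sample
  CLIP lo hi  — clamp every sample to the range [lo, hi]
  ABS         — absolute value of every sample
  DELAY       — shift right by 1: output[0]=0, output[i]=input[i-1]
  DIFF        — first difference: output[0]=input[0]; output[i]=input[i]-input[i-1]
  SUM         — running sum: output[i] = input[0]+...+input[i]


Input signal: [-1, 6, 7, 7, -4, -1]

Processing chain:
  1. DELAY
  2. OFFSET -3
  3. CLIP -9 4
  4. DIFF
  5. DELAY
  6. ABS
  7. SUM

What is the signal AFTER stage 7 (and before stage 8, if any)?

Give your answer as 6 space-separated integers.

Input: [-1, 6, 7, 7, -4, -1]
Stage 1 (DELAY): [0, -1, 6, 7, 7, -4] = [0, -1, 6, 7, 7, -4] -> [0, -1, 6, 7, 7, -4]
Stage 2 (OFFSET -3): 0+-3=-3, -1+-3=-4, 6+-3=3, 7+-3=4, 7+-3=4, -4+-3=-7 -> [-3, -4, 3, 4, 4, -7]
Stage 3 (CLIP -9 4): clip(-3,-9,4)=-3, clip(-4,-9,4)=-4, clip(3,-9,4)=3, clip(4,-9,4)=4, clip(4,-9,4)=4, clip(-7,-9,4)=-7 -> [-3, -4, 3, 4, 4, -7]
Stage 4 (DIFF): s[0]=-3, -4--3=-1, 3--4=7, 4-3=1, 4-4=0, -7-4=-11 -> [-3, -1, 7, 1, 0, -11]
Stage 5 (DELAY): [0, -3, -1, 7, 1, 0] = [0, -3, -1, 7, 1, 0] -> [0, -3, -1, 7, 1, 0]
Stage 6 (ABS): |0|=0, |-3|=3, |-1|=1, |7|=7, |1|=1, |0|=0 -> [0, 3, 1, 7, 1, 0]
Stage 7 (SUM): sum[0..0]=0, sum[0..1]=3, sum[0..2]=4, sum[0..3]=11, sum[0..4]=12, sum[0..5]=12 -> [0, 3, 4, 11, 12, 12]

Answer: 0 3 4 11 12 12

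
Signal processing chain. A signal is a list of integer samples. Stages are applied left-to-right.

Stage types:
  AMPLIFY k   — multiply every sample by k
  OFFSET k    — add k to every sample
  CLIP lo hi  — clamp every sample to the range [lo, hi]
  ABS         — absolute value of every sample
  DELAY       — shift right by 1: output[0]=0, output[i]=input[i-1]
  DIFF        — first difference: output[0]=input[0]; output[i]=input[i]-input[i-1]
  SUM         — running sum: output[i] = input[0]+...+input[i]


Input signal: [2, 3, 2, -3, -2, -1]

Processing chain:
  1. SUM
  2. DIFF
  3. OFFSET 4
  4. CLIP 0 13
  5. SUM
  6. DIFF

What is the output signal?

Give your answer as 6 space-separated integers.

Answer: 6 7 6 1 2 3

Derivation:
Input: [2, 3, 2, -3, -2, -1]
Stage 1 (SUM): sum[0..0]=2, sum[0..1]=5, sum[0..2]=7, sum[0..3]=4, sum[0..4]=2, sum[0..5]=1 -> [2, 5, 7, 4, 2, 1]
Stage 2 (DIFF): s[0]=2, 5-2=3, 7-5=2, 4-7=-3, 2-4=-2, 1-2=-1 -> [2, 3, 2, -3, -2, -1]
Stage 3 (OFFSET 4): 2+4=6, 3+4=7, 2+4=6, -3+4=1, -2+4=2, -1+4=3 -> [6, 7, 6, 1, 2, 3]
Stage 4 (CLIP 0 13): clip(6,0,13)=6, clip(7,0,13)=7, clip(6,0,13)=6, clip(1,0,13)=1, clip(2,0,13)=2, clip(3,0,13)=3 -> [6, 7, 6, 1, 2, 3]
Stage 5 (SUM): sum[0..0]=6, sum[0..1]=13, sum[0..2]=19, sum[0..3]=20, sum[0..4]=22, sum[0..5]=25 -> [6, 13, 19, 20, 22, 25]
Stage 6 (DIFF): s[0]=6, 13-6=7, 19-13=6, 20-19=1, 22-20=2, 25-22=3 -> [6, 7, 6, 1, 2, 3]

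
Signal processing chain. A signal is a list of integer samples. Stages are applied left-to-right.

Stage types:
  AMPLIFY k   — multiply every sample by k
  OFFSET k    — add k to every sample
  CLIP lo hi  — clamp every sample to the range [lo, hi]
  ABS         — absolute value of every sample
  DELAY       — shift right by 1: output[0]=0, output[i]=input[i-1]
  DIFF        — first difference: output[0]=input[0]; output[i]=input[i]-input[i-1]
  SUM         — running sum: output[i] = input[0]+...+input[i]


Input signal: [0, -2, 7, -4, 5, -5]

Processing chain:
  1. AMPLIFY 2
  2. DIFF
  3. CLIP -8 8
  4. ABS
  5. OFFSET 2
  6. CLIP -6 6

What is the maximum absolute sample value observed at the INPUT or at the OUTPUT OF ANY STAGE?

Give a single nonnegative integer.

Answer: 22

Derivation:
Input: [0, -2, 7, -4, 5, -5] (max |s|=7)
Stage 1 (AMPLIFY 2): 0*2=0, -2*2=-4, 7*2=14, -4*2=-8, 5*2=10, -5*2=-10 -> [0, -4, 14, -8, 10, -10] (max |s|=14)
Stage 2 (DIFF): s[0]=0, -4-0=-4, 14--4=18, -8-14=-22, 10--8=18, -10-10=-20 -> [0, -4, 18, -22, 18, -20] (max |s|=22)
Stage 3 (CLIP -8 8): clip(0,-8,8)=0, clip(-4,-8,8)=-4, clip(18,-8,8)=8, clip(-22,-8,8)=-8, clip(18,-8,8)=8, clip(-20,-8,8)=-8 -> [0, -4, 8, -8, 8, -8] (max |s|=8)
Stage 4 (ABS): |0|=0, |-4|=4, |8|=8, |-8|=8, |8|=8, |-8|=8 -> [0, 4, 8, 8, 8, 8] (max |s|=8)
Stage 5 (OFFSET 2): 0+2=2, 4+2=6, 8+2=10, 8+2=10, 8+2=10, 8+2=10 -> [2, 6, 10, 10, 10, 10] (max |s|=10)
Stage 6 (CLIP -6 6): clip(2,-6,6)=2, clip(6,-6,6)=6, clip(10,-6,6)=6, clip(10,-6,6)=6, clip(10,-6,6)=6, clip(10,-6,6)=6 -> [2, 6, 6, 6, 6, 6] (max |s|=6)
Overall max amplitude: 22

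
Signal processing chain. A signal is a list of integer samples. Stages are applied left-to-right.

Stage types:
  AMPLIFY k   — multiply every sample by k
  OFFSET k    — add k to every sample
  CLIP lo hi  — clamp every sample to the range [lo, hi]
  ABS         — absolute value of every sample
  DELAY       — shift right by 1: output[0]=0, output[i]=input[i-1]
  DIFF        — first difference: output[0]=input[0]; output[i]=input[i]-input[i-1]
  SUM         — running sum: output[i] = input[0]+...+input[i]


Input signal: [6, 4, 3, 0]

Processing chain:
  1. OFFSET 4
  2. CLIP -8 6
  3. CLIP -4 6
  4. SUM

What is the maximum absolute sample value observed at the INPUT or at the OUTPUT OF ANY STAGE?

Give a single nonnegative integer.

Answer: 22

Derivation:
Input: [6, 4, 3, 0] (max |s|=6)
Stage 1 (OFFSET 4): 6+4=10, 4+4=8, 3+4=7, 0+4=4 -> [10, 8, 7, 4] (max |s|=10)
Stage 2 (CLIP -8 6): clip(10,-8,6)=6, clip(8,-8,6)=6, clip(7,-8,6)=6, clip(4,-8,6)=4 -> [6, 6, 6, 4] (max |s|=6)
Stage 3 (CLIP -4 6): clip(6,-4,6)=6, clip(6,-4,6)=6, clip(6,-4,6)=6, clip(4,-4,6)=4 -> [6, 6, 6, 4] (max |s|=6)
Stage 4 (SUM): sum[0..0]=6, sum[0..1]=12, sum[0..2]=18, sum[0..3]=22 -> [6, 12, 18, 22] (max |s|=22)
Overall max amplitude: 22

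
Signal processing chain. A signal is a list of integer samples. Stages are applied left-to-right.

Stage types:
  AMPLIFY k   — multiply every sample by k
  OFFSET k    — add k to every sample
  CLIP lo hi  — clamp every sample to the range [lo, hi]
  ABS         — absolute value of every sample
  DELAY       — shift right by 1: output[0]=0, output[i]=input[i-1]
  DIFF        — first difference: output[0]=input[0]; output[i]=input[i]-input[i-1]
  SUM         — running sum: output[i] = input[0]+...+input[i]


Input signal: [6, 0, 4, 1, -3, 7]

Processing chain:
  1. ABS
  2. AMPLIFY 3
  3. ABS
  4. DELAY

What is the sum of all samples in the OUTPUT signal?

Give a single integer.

Input: [6, 0, 4, 1, -3, 7]
Stage 1 (ABS): |6|=6, |0|=0, |4|=4, |1|=1, |-3|=3, |7|=7 -> [6, 0, 4, 1, 3, 7]
Stage 2 (AMPLIFY 3): 6*3=18, 0*3=0, 4*3=12, 1*3=3, 3*3=9, 7*3=21 -> [18, 0, 12, 3, 9, 21]
Stage 3 (ABS): |18|=18, |0|=0, |12|=12, |3|=3, |9|=9, |21|=21 -> [18, 0, 12, 3, 9, 21]
Stage 4 (DELAY): [0, 18, 0, 12, 3, 9] = [0, 18, 0, 12, 3, 9] -> [0, 18, 0, 12, 3, 9]
Output sum: 42

Answer: 42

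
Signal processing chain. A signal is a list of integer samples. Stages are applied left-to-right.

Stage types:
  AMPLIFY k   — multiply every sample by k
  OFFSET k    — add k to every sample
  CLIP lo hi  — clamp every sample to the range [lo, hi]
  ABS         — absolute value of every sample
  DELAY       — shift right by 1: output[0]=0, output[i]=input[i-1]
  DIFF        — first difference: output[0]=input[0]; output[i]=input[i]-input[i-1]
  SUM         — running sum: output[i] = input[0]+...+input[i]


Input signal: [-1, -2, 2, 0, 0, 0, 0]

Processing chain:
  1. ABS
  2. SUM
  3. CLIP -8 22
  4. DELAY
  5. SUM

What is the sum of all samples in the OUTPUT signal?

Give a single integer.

Input: [-1, -2, 2, 0, 0, 0, 0]
Stage 1 (ABS): |-1|=1, |-2|=2, |2|=2, |0|=0, |0|=0, |0|=0, |0|=0 -> [1, 2, 2, 0, 0, 0, 0]
Stage 2 (SUM): sum[0..0]=1, sum[0..1]=3, sum[0..2]=5, sum[0..3]=5, sum[0..4]=5, sum[0..5]=5, sum[0..6]=5 -> [1, 3, 5, 5, 5, 5, 5]
Stage 3 (CLIP -8 22): clip(1,-8,22)=1, clip(3,-8,22)=3, clip(5,-8,22)=5, clip(5,-8,22)=5, clip(5,-8,22)=5, clip(5,-8,22)=5, clip(5,-8,22)=5 -> [1, 3, 5, 5, 5, 5, 5]
Stage 4 (DELAY): [0, 1, 3, 5, 5, 5, 5] = [0, 1, 3, 5, 5, 5, 5] -> [0, 1, 3, 5, 5, 5, 5]
Stage 5 (SUM): sum[0..0]=0, sum[0..1]=1, sum[0..2]=4, sum[0..3]=9, sum[0..4]=14, sum[0..5]=19, sum[0..6]=24 -> [0, 1, 4, 9, 14, 19, 24]
Output sum: 71

Answer: 71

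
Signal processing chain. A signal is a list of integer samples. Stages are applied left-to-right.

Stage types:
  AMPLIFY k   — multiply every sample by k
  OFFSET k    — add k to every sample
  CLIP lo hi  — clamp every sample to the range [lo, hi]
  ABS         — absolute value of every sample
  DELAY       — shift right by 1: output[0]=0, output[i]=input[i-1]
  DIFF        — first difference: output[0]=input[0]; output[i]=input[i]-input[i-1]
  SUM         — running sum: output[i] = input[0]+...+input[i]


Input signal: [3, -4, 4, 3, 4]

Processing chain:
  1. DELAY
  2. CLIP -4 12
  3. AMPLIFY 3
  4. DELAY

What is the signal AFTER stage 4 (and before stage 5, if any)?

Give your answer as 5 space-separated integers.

Input: [3, -4, 4, 3, 4]
Stage 1 (DELAY): [0, 3, -4, 4, 3] = [0, 3, -4, 4, 3] -> [0, 3, -4, 4, 3]
Stage 2 (CLIP -4 12): clip(0,-4,12)=0, clip(3,-4,12)=3, clip(-4,-4,12)=-4, clip(4,-4,12)=4, clip(3,-4,12)=3 -> [0, 3, -4, 4, 3]
Stage 3 (AMPLIFY 3): 0*3=0, 3*3=9, -4*3=-12, 4*3=12, 3*3=9 -> [0, 9, -12, 12, 9]
Stage 4 (DELAY): [0, 0, 9, -12, 12] = [0, 0, 9, -12, 12] -> [0, 0, 9, -12, 12]

Answer: 0 0 9 -12 12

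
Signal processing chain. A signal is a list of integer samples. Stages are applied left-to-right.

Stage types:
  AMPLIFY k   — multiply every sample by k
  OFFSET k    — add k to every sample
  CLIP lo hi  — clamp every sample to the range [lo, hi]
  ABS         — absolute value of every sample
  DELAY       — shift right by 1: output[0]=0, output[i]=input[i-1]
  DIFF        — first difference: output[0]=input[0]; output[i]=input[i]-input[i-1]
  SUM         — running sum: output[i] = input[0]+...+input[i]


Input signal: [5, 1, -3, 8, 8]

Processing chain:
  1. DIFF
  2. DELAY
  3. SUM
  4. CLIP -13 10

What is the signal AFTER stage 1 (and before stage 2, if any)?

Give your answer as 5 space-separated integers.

Input: [5, 1, -3, 8, 8]
Stage 1 (DIFF): s[0]=5, 1-5=-4, -3-1=-4, 8--3=11, 8-8=0 -> [5, -4, -4, 11, 0]

Answer: 5 -4 -4 11 0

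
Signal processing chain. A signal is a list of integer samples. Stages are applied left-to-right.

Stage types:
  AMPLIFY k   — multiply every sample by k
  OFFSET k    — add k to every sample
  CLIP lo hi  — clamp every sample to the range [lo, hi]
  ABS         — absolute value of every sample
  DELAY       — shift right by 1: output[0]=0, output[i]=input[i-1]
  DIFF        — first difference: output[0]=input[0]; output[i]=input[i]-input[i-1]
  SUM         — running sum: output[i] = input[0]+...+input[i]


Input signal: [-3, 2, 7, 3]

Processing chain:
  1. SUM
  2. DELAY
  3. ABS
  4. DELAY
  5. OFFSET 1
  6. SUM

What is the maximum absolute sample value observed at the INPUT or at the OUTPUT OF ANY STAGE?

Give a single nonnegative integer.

Input: [-3, 2, 7, 3] (max |s|=7)
Stage 1 (SUM): sum[0..0]=-3, sum[0..1]=-1, sum[0..2]=6, sum[0..3]=9 -> [-3, -1, 6, 9] (max |s|=9)
Stage 2 (DELAY): [0, -3, -1, 6] = [0, -3, -1, 6] -> [0, -3, -1, 6] (max |s|=6)
Stage 3 (ABS): |0|=0, |-3|=3, |-1|=1, |6|=6 -> [0, 3, 1, 6] (max |s|=6)
Stage 4 (DELAY): [0, 0, 3, 1] = [0, 0, 3, 1] -> [0, 0, 3, 1] (max |s|=3)
Stage 5 (OFFSET 1): 0+1=1, 0+1=1, 3+1=4, 1+1=2 -> [1, 1, 4, 2] (max |s|=4)
Stage 6 (SUM): sum[0..0]=1, sum[0..1]=2, sum[0..2]=6, sum[0..3]=8 -> [1, 2, 6, 8] (max |s|=8)
Overall max amplitude: 9

Answer: 9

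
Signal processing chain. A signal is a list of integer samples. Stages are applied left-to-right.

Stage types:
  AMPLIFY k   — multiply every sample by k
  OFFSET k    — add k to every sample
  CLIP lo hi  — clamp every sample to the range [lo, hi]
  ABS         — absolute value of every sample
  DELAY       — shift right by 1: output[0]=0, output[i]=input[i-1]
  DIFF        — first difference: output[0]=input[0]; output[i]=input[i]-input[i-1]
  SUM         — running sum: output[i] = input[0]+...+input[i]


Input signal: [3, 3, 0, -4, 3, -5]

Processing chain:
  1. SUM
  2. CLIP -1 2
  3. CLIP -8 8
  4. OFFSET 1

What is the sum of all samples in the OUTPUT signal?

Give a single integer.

Answer: 16

Derivation:
Input: [3, 3, 0, -4, 3, -5]
Stage 1 (SUM): sum[0..0]=3, sum[0..1]=6, sum[0..2]=6, sum[0..3]=2, sum[0..4]=5, sum[0..5]=0 -> [3, 6, 6, 2, 5, 0]
Stage 2 (CLIP -1 2): clip(3,-1,2)=2, clip(6,-1,2)=2, clip(6,-1,2)=2, clip(2,-1,2)=2, clip(5,-1,2)=2, clip(0,-1,2)=0 -> [2, 2, 2, 2, 2, 0]
Stage 3 (CLIP -8 8): clip(2,-8,8)=2, clip(2,-8,8)=2, clip(2,-8,8)=2, clip(2,-8,8)=2, clip(2,-8,8)=2, clip(0,-8,8)=0 -> [2, 2, 2, 2, 2, 0]
Stage 4 (OFFSET 1): 2+1=3, 2+1=3, 2+1=3, 2+1=3, 2+1=3, 0+1=1 -> [3, 3, 3, 3, 3, 1]
Output sum: 16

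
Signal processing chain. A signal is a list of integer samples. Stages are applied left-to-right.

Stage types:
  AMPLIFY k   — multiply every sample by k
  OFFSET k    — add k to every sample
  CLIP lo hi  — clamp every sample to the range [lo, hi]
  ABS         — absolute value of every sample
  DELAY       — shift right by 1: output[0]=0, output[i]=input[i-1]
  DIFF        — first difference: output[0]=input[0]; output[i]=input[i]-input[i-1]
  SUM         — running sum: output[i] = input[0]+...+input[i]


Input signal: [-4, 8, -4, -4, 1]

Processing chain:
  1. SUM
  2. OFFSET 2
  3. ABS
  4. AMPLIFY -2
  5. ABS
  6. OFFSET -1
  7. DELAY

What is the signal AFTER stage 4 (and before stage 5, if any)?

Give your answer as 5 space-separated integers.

Input: [-4, 8, -4, -4, 1]
Stage 1 (SUM): sum[0..0]=-4, sum[0..1]=4, sum[0..2]=0, sum[0..3]=-4, sum[0..4]=-3 -> [-4, 4, 0, -4, -3]
Stage 2 (OFFSET 2): -4+2=-2, 4+2=6, 0+2=2, -4+2=-2, -3+2=-1 -> [-2, 6, 2, -2, -1]
Stage 3 (ABS): |-2|=2, |6|=6, |2|=2, |-2|=2, |-1|=1 -> [2, 6, 2, 2, 1]
Stage 4 (AMPLIFY -2): 2*-2=-4, 6*-2=-12, 2*-2=-4, 2*-2=-4, 1*-2=-2 -> [-4, -12, -4, -4, -2]

Answer: -4 -12 -4 -4 -2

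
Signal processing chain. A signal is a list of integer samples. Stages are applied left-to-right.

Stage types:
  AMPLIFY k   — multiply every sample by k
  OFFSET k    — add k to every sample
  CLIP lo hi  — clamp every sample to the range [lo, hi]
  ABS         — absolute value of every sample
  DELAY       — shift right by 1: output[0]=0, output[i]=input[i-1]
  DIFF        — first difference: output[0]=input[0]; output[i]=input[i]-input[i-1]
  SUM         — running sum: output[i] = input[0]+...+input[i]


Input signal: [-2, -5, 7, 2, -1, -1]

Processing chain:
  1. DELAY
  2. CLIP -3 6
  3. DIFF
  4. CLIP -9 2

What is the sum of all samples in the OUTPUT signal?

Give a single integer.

Input: [-2, -5, 7, 2, -1, -1]
Stage 1 (DELAY): [0, -2, -5, 7, 2, -1] = [0, -2, -5, 7, 2, -1] -> [0, -2, -5, 7, 2, -1]
Stage 2 (CLIP -3 6): clip(0,-3,6)=0, clip(-2,-3,6)=-2, clip(-5,-3,6)=-3, clip(7,-3,6)=6, clip(2,-3,6)=2, clip(-1,-3,6)=-1 -> [0, -2, -3, 6, 2, -1]
Stage 3 (DIFF): s[0]=0, -2-0=-2, -3--2=-1, 6--3=9, 2-6=-4, -1-2=-3 -> [0, -2, -1, 9, -4, -3]
Stage 4 (CLIP -9 2): clip(0,-9,2)=0, clip(-2,-9,2)=-2, clip(-1,-9,2)=-1, clip(9,-9,2)=2, clip(-4,-9,2)=-4, clip(-3,-9,2)=-3 -> [0, -2, -1, 2, -4, -3]
Output sum: -8

Answer: -8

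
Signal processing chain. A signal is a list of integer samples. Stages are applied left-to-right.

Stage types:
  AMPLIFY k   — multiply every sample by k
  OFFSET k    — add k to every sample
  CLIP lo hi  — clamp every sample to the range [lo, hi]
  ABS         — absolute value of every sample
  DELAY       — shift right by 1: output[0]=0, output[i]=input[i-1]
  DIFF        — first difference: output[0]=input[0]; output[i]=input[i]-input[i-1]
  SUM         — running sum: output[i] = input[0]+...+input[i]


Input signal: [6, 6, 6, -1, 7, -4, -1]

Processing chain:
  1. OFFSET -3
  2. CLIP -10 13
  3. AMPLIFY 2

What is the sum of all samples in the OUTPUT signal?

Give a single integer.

Input: [6, 6, 6, -1, 7, -4, -1]
Stage 1 (OFFSET -3): 6+-3=3, 6+-3=3, 6+-3=3, -1+-3=-4, 7+-3=4, -4+-3=-7, -1+-3=-4 -> [3, 3, 3, -4, 4, -7, -4]
Stage 2 (CLIP -10 13): clip(3,-10,13)=3, clip(3,-10,13)=3, clip(3,-10,13)=3, clip(-4,-10,13)=-4, clip(4,-10,13)=4, clip(-7,-10,13)=-7, clip(-4,-10,13)=-4 -> [3, 3, 3, -4, 4, -7, -4]
Stage 3 (AMPLIFY 2): 3*2=6, 3*2=6, 3*2=6, -4*2=-8, 4*2=8, -7*2=-14, -4*2=-8 -> [6, 6, 6, -8, 8, -14, -8]
Output sum: -4

Answer: -4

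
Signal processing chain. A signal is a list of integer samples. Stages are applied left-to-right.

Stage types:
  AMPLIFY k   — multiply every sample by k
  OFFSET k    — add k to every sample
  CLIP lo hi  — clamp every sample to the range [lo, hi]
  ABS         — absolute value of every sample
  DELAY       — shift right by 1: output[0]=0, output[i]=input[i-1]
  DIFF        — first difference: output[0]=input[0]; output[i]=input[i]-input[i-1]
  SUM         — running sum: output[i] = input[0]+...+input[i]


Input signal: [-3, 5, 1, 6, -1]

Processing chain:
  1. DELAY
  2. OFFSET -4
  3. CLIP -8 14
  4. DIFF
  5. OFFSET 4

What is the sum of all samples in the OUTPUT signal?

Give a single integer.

Input: [-3, 5, 1, 6, -1]
Stage 1 (DELAY): [0, -3, 5, 1, 6] = [0, -3, 5, 1, 6] -> [0, -3, 5, 1, 6]
Stage 2 (OFFSET -4): 0+-4=-4, -3+-4=-7, 5+-4=1, 1+-4=-3, 6+-4=2 -> [-4, -7, 1, -3, 2]
Stage 3 (CLIP -8 14): clip(-4,-8,14)=-4, clip(-7,-8,14)=-7, clip(1,-8,14)=1, clip(-3,-8,14)=-3, clip(2,-8,14)=2 -> [-4, -7, 1, -3, 2]
Stage 4 (DIFF): s[0]=-4, -7--4=-3, 1--7=8, -3-1=-4, 2--3=5 -> [-4, -3, 8, -4, 5]
Stage 5 (OFFSET 4): -4+4=0, -3+4=1, 8+4=12, -4+4=0, 5+4=9 -> [0, 1, 12, 0, 9]
Output sum: 22

Answer: 22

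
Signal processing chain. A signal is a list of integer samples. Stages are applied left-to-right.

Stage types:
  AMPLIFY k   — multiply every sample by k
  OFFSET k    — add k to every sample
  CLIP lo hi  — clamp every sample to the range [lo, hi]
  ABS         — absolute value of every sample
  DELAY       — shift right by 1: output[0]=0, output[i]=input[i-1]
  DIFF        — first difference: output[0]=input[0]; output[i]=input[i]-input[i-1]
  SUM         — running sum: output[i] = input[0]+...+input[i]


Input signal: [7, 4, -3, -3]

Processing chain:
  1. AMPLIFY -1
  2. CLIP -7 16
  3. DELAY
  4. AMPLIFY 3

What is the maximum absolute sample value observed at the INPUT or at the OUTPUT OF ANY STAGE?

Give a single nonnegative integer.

Input: [7, 4, -3, -3] (max |s|=7)
Stage 1 (AMPLIFY -1): 7*-1=-7, 4*-1=-4, -3*-1=3, -3*-1=3 -> [-7, -4, 3, 3] (max |s|=7)
Stage 2 (CLIP -7 16): clip(-7,-7,16)=-7, clip(-4,-7,16)=-4, clip(3,-7,16)=3, clip(3,-7,16)=3 -> [-7, -4, 3, 3] (max |s|=7)
Stage 3 (DELAY): [0, -7, -4, 3] = [0, -7, -4, 3] -> [0, -7, -4, 3] (max |s|=7)
Stage 4 (AMPLIFY 3): 0*3=0, -7*3=-21, -4*3=-12, 3*3=9 -> [0, -21, -12, 9] (max |s|=21)
Overall max amplitude: 21

Answer: 21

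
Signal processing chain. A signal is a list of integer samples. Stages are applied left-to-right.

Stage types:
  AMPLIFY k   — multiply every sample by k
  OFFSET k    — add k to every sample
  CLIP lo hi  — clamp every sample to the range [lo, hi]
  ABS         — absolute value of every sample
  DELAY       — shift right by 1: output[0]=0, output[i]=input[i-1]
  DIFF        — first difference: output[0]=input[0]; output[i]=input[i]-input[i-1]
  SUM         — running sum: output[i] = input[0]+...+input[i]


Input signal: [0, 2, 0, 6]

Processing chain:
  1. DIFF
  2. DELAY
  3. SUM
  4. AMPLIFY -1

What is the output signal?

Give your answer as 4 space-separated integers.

Input: [0, 2, 0, 6]
Stage 1 (DIFF): s[0]=0, 2-0=2, 0-2=-2, 6-0=6 -> [0, 2, -2, 6]
Stage 2 (DELAY): [0, 0, 2, -2] = [0, 0, 2, -2] -> [0, 0, 2, -2]
Stage 3 (SUM): sum[0..0]=0, sum[0..1]=0, sum[0..2]=2, sum[0..3]=0 -> [0, 0, 2, 0]
Stage 4 (AMPLIFY -1): 0*-1=0, 0*-1=0, 2*-1=-2, 0*-1=0 -> [0, 0, -2, 0]

Answer: 0 0 -2 0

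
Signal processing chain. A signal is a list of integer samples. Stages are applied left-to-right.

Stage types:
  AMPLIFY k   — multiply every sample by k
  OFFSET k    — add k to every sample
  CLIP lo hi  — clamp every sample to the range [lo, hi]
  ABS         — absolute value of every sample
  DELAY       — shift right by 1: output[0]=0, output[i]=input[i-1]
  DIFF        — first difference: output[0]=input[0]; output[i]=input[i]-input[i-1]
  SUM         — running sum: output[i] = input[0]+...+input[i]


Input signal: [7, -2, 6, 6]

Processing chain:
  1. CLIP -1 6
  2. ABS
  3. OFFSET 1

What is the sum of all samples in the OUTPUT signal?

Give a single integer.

Input: [7, -2, 6, 6]
Stage 1 (CLIP -1 6): clip(7,-1,6)=6, clip(-2,-1,6)=-1, clip(6,-1,6)=6, clip(6,-1,6)=6 -> [6, -1, 6, 6]
Stage 2 (ABS): |6|=6, |-1|=1, |6|=6, |6|=6 -> [6, 1, 6, 6]
Stage 3 (OFFSET 1): 6+1=7, 1+1=2, 6+1=7, 6+1=7 -> [7, 2, 7, 7]
Output sum: 23

Answer: 23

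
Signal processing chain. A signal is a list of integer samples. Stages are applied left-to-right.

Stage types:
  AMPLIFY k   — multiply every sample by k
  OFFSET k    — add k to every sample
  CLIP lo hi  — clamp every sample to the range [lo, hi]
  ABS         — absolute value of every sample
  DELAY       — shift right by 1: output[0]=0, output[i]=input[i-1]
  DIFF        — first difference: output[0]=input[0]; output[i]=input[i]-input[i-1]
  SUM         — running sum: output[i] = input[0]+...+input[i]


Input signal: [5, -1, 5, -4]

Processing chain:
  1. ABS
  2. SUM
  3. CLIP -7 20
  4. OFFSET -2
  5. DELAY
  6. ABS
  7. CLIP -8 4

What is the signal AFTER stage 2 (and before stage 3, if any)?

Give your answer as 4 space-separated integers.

Input: [5, -1, 5, -4]
Stage 1 (ABS): |5|=5, |-1|=1, |5|=5, |-4|=4 -> [5, 1, 5, 4]
Stage 2 (SUM): sum[0..0]=5, sum[0..1]=6, sum[0..2]=11, sum[0..3]=15 -> [5, 6, 11, 15]

Answer: 5 6 11 15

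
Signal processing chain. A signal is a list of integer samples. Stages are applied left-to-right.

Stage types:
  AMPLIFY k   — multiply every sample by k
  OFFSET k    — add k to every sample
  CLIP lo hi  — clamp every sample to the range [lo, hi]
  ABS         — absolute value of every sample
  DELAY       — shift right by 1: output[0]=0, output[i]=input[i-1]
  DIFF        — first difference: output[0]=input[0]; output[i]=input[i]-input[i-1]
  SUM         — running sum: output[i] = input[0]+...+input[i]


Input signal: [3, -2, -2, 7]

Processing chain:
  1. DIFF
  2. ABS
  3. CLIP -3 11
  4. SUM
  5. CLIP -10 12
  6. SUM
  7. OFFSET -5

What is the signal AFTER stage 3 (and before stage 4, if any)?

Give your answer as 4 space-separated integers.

Input: [3, -2, -2, 7]
Stage 1 (DIFF): s[0]=3, -2-3=-5, -2--2=0, 7--2=9 -> [3, -5, 0, 9]
Stage 2 (ABS): |3|=3, |-5|=5, |0|=0, |9|=9 -> [3, 5, 0, 9]
Stage 3 (CLIP -3 11): clip(3,-3,11)=3, clip(5,-3,11)=5, clip(0,-3,11)=0, clip(9,-3,11)=9 -> [3, 5, 0, 9]

Answer: 3 5 0 9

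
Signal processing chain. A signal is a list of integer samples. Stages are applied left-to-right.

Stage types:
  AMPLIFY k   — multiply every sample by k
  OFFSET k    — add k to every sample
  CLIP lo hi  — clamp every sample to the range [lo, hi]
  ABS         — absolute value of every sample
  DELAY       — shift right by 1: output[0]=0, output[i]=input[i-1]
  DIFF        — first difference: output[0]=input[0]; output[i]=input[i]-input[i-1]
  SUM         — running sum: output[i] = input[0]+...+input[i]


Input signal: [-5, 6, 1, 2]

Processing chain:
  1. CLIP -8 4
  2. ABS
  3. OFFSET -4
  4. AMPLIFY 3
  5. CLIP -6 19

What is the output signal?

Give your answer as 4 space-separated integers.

Answer: 3 0 -6 -6

Derivation:
Input: [-5, 6, 1, 2]
Stage 1 (CLIP -8 4): clip(-5,-8,4)=-5, clip(6,-8,4)=4, clip(1,-8,4)=1, clip(2,-8,4)=2 -> [-5, 4, 1, 2]
Stage 2 (ABS): |-5|=5, |4|=4, |1|=1, |2|=2 -> [5, 4, 1, 2]
Stage 3 (OFFSET -4): 5+-4=1, 4+-4=0, 1+-4=-3, 2+-4=-2 -> [1, 0, -3, -2]
Stage 4 (AMPLIFY 3): 1*3=3, 0*3=0, -3*3=-9, -2*3=-6 -> [3, 0, -9, -6]
Stage 5 (CLIP -6 19): clip(3,-6,19)=3, clip(0,-6,19)=0, clip(-9,-6,19)=-6, clip(-6,-6,19)=-6 -> [3, 0, -6, -6]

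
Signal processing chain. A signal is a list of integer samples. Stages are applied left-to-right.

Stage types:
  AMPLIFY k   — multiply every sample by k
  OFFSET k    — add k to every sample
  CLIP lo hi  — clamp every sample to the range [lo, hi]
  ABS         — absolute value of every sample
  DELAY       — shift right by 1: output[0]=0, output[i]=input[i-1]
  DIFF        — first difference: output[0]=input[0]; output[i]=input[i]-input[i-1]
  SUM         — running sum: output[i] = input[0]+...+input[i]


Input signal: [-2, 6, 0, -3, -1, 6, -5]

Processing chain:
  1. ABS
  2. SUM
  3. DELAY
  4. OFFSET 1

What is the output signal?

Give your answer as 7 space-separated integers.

Input: [-2, 6, 0, -3, -1, 6, -5]
Stage 1 (ABS): |-2|=2, |6|=6, |0|=0, |-3|=3, |-1|=1, |6|=6, |-5|=5 -> [2, 6, 0, 3, 1, 6, 5]
Stage 2 (SUM): sum[0..0]=2, sum[0..1]=8, sum[0..2]=8, sum[0..3]=11, sum[0..4]=12, sum[0..5]=18, sum[0..6]=23 -> [2, 8, 8, 11, 12, 18, 23]
Stage 3 (DELAY): [0, 2, 8, 8, 11, 12, 18] = [0, 2, 8, 8, 11, 12, 18] -> [0, 2, 8, 8, 11, 12, 18]
Stage 4 (OFFSET 1): 0+1=1, 2+1=3, 8+1=9, 8+1=9, 11+1=12, 12+1=13, 18+1=19 -> [1, 3, 9, 9, 12, 13, 19]

Answer: 1 3 9 9 12 13 19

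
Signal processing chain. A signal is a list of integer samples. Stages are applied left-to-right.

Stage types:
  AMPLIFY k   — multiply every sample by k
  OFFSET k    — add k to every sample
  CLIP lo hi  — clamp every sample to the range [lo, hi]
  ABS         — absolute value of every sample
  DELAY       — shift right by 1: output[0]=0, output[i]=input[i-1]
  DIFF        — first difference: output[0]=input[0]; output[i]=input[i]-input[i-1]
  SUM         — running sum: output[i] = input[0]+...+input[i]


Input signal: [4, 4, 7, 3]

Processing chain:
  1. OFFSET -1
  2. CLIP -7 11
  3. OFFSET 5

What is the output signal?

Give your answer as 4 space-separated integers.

Input: [4, 4, 7, 3]
Stage 1 (OFFSET -1): 4+-1=3, 4+-1=3, 7+-1=6, 3+-1=2 -> [3, 3, 6, 2]
Stage 2 (CLIP -7 11): clip(3,-7,11)=3, clip(3,-7,11)=3, clip(6,-7,11)=6, clip(2,-7,11)=2 -> [3, 3, 6, 2]
Stage 3 (OFFSET 5): 3+5=8, 3+5=8, 6+5=11, 2+5=7 -> [8, 8, 11, 7]

Answer: 8 8 11 7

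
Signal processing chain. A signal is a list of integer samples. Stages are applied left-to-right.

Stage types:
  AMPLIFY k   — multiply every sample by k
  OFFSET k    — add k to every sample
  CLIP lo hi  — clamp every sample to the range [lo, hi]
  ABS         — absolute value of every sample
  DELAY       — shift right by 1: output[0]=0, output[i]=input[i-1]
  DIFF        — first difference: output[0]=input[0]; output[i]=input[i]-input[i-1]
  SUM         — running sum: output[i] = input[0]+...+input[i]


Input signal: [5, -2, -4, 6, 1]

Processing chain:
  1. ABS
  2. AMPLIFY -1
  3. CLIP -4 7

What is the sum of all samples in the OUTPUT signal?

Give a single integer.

Input: [5, -2, -4, 6, 1]
Stage 1 (ABS): |5|=5, |-2|=2, |-4|=4, |6|=6, |1|=1 -> [5, 2, 4, 6, 1]
Stage 2 (AMPLIFY -1): 5*-1=-5, 2*-1=-2, 4*-1=-4, 6*-1=-6, 1*-1=-1 -> [-5, -2, -4, -6, -1]
Stage 3 (CLIP -4 7): clip(-5,-4,7)=-4, clip(-2,-4,7)=-2, clip(-4,-4,7)=-4, clip(-6,-4,7)=-4, clip(-1,-4,7)=-1 -> [-4, -2, -4, -4, -1]
Output sum: -15

Answer: -15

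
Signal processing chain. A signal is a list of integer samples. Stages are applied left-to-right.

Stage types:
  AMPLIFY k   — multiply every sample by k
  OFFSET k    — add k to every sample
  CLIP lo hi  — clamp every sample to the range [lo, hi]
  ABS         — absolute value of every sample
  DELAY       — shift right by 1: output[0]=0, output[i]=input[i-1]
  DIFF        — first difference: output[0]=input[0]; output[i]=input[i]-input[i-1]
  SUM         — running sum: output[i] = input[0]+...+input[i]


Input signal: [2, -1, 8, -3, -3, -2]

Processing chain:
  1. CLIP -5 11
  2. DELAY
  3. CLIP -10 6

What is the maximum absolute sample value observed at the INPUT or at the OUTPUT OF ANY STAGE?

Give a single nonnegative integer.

Input: [2, -1, 8, -3, -3, -2] (max |s|=8)
Stage 1 (CLIP -5 11): clip(2,-5,11)=2, clip(-1,-5,11)=-1, clip(8,-5,11)=8, clip(-3,-5,11)=-3, clip(-3,-5,11)=-3, clip(-2,-5,11)=-2 -> [2, -1, 8, -3, -3, -2] (max |s|=8)
Stage 2 (DELAY): [0, 2, -1, 8, -3, -3] = [0, 2, -1, 8, -3, -3] -> [0, 2, -1, 8, -3, -3] (max |s|=8)
Stage 3 (CLIP -10 6): clip(0,-10,6)=0, clip(2,-10,6)=2, clip(-1,-10,6)=-1, clip(8,-10,6)=6, clip(-3,-10,6)=-3, clip(-3,-10,6)=-3 -> [0, 2, -1, 6, -3, -3] (max |s|=6)
Overall max amplitude: 8

Answer: 8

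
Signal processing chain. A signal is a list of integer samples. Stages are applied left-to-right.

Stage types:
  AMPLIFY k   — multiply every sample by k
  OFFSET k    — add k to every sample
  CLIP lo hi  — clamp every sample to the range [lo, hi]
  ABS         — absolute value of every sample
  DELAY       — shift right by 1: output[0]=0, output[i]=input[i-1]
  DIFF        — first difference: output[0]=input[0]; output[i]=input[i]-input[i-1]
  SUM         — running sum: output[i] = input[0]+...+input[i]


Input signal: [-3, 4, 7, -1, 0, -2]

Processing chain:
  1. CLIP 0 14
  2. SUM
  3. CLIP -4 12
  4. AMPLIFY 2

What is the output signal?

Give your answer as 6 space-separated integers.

Answer: 0 8 22 22 22 22

Derivation:
Input: [-3, 4, 7, -1, 0, -2]
Stage 1 (CLIP 0 14): clip(-3,0,14)=0, clip(4,0,14)=4, clip(7,0,14)=7, clip(-1,0,14)=0, clip(0,0,14)=0, clip(-2,0,14)=0 -> [0, 4, 7, 0, 0, 0]
Stage 2 (SUM): sum[0..0]=0, sum[0..1]=4, sum[0..2]=11, sum[0..3]=11, sum[0..4]=11, sum[0..5]=11 -> [0, 4, 11, 11, 11, 11]
Stage 3 (CLIP -4 12): clip(0,-4,12)=0, clip(4,-4,12)=4, clip(11,-4,12)=11, clip(11,-4,12)=11, clip(11,-4,12)=11, clip(11,-4,12)=11 -> [0, 4, 11, 11, 11, 11]
Stage 4 (AMPLIFY 2): 0*2=0, 4*2=8, 11*2=22, 11*2=22, 11*2=22, 11*2=22 -> [0, 8, 22, 22, 22, 22]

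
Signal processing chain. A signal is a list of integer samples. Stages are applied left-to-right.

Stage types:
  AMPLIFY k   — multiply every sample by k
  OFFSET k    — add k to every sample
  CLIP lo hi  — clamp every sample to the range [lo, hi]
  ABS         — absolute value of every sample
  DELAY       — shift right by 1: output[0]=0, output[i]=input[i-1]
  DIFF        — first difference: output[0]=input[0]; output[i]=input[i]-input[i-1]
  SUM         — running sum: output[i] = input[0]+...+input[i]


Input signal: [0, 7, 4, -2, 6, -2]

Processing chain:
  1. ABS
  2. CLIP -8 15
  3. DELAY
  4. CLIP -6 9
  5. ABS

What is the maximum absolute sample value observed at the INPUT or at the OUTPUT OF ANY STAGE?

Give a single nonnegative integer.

Input: [0, 7, 4, -2, 6, -2] (max |s|=7)
Stage 1 (ABS): |0|=0, |7|=7, |4|=4, |-2|=2, |6|=6, |-2|=2 -> [0, 7, 4, 2, 6, 2] (max |s|=7)
Stage 2 (CLIP -8 15): clip(0,-8,15)=0, clip(7,-8,15)=7, clip(4,-8,15)=4, clip(2,-8,15)=2, clip(6,-8,15)=6, clip(2,-8,15)=2 -> [0, 7, 4, 2, 6, 2] (max |s|=7)
Stage 3 (DELAY): [0, 0, 7, 4, 2, 6] = [0, 0, 7, 4, 2, 6] -> [0, 0, 7, 4, 2, 6] (max |s|=7)
Stage 4 (CLIP -6 9): clip(0,-6,9)=0, clip(0,-6,9)=0, clip(7,-6,9)=7, clip(4,-6,9)=4, clip(2,-6,9)=2, clip(6,-6,9)=6 -> [0, 0, 7, 4, 2, 6] (max |s|=7)
Stage 5 (ABS): |0|=0, |0|=0, |7|=7, |4|=4, |2|=2, |6|=6 -> [0, 0, 7, 4, 2, 6] (max |s|=7)
Overall max amplitude: 7

Answer: 7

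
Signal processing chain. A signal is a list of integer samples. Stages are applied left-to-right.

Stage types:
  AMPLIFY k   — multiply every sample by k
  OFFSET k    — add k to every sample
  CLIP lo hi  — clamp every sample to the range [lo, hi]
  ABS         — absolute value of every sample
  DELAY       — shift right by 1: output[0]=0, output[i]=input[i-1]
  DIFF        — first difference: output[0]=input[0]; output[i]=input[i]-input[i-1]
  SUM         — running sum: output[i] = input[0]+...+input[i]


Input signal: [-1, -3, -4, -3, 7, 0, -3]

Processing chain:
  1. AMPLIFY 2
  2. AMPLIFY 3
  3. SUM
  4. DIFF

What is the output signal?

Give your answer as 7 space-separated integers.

Answer: -6 -18 -24 -18 42 0 -18

Derivation:
Input: [-1, -3, -4, -3, 7, 0, -3]
Stage 1 (AMPLIFY 2): -1*2=-2, -3*2=-6, -4*2=-8, -3*2=-6, 7*2=14, 0*2=0, -3*2=-6 -> [-2, -6, -8, -6, 14, 0, -6]
Stage 2 (AMPLIFY 3): -2*3=-6, -6*3=-18, -8*3=-24, -6*3=-18, 14*3=42, 0*3=0, -6*3=-18 -> [-6, -18, -24, -18, 42, 0, -18]
Stage 3 (SUM): sum[0..0]=-6, sum[0..1]=-24, sum[0..2]=-48, sum[0..3]=-66, sum[0..4]=-24, sum[0..5]=-24, sum[0..6]=-42 -> [-6, -24, -48, -66, -24, -24, -42]
Stage 4 (DIFF): s[0]=-6, -24--6=-18, -48--24=-24, -66--48=-18, -24--66=42, -24--24=0, -42--24=-18 -> [-6, -18, -24, -18, 42, 0, -18]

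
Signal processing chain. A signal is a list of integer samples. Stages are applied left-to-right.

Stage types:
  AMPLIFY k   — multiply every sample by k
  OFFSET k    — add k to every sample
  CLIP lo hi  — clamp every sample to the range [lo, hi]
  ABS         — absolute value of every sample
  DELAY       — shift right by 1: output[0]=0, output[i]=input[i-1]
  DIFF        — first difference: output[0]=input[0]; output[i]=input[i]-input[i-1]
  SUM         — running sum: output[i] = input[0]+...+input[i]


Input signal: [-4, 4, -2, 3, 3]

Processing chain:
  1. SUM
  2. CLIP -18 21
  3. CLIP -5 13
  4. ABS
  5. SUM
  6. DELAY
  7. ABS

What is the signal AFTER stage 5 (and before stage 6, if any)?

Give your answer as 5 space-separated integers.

Answer: 4 4 6 7 11

Derivation:
Input: [-4, 4, -2, 3, 3]
Stage 1 (SUM): sum[0..0]=-4, sum[0..1]=0, sum[0..2]=-2, sum[0..3]=1, sum[0..4]=4 -> [-4, 0, -2, 1, 4]
Stage 2 (CLIP -18 21): clip(-4,-18,21)=-4, clip(0,-18,21)=0, clip(-2,-18,21)=-2, clip(1,-18,21)=1, clip(4,-18,21)=4 -> [-4, 0, -2, 1, 4]
Stage 3 (CLIP -5 13): clip(-4,-5,13)=-4, clip(0,-5,13)=0, clip(-2,-5,13)=-2, clip(1,-5,13)=1, clip(4,-5,13)=4 -> [-4, 0, -2, 1, 4]
Stage 4 (ABS): |-4|=4, |0|=0, |-2|=2, |1|=1, |4|=4 -> [4, 0, 2, 1, 4]
Stage 5 (SUM): sum[0..0]=4, sum[0..1]=4, sum[0..2]=6, sum[0..3]=7, sum[0..4]=11 -> [4, 4, 6, 7, 11]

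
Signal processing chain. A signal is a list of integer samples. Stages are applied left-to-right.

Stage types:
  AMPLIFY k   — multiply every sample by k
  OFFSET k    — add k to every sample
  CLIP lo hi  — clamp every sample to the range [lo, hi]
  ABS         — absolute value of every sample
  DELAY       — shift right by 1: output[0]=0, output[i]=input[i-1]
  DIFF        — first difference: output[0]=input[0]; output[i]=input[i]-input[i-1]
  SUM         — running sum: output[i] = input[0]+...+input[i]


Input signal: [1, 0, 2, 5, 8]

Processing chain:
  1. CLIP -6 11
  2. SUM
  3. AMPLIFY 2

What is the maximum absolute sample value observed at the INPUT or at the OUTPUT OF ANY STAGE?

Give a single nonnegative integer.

Input: [1, 0, 2, 5, 8] (max |s|=8)
Stage 1 (CLIP -6 11): clip(1,-6,11)=1, clip(0,-6,11)=0, clip(2,-6,11)=2, clip(5,-6,11)=5, clip(8,-6,11)=8 -> [1, 0, 2, 5, 8] (max |s|=8)
Stage 2 (SUM): sum[0..0]=1, sum[0..1]=1, sum[0..2]=3, sum[0..3]=8, sum[0..4]=16 -> [1, 1, 3, 8, 16] (max |s|=16)
Stage 3 (AMPLIFY 2): 1*2=2, 1*2=2, 3*2=6, 8*2=16, 16*2=32 -> [2, 2, 6, 16, 32] (max |s|=32)
Overall max amplitude: 32

Answer: 32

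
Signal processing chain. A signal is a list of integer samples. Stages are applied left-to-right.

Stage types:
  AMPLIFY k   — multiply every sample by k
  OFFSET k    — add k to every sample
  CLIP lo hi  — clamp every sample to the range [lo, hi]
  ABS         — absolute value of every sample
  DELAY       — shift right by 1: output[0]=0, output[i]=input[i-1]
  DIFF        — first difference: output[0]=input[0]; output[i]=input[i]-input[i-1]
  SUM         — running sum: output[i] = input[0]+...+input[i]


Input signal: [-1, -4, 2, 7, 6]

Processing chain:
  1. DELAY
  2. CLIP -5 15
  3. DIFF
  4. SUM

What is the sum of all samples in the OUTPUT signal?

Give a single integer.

Input: [-1, -4, 2, 7, 6]
Stage 1 (DELAY): [0, -1, -4, 2, 7] = [0, -1, -4, 2, 7] -> [0, -1, -4, 2, 7]
Stage 2 (CLIP -5 15): clip(0,-5,15)=0, clip(-1,-5,15)=-1, clip(-4,-5,15)=-4, clip(2,-5,15)=2, clip(7,-5,15)=7 -> [0, -1, -4, 2, 7]
Stage 3 (DIFF): s[0]=0, -1-0=-1, -4--1=-3, 2--4=6, 7-2=5 -> [0, -1, -3, 6, 5]
Stage 4 (SUM): sum[0..0]=0, sum[0..1]=-1, sum[0..2]=-4, sum[0..3]=2, sum[0..4]=7 -> [0, -1, -4, 2, 7]
Output sum: 4

Answer: 4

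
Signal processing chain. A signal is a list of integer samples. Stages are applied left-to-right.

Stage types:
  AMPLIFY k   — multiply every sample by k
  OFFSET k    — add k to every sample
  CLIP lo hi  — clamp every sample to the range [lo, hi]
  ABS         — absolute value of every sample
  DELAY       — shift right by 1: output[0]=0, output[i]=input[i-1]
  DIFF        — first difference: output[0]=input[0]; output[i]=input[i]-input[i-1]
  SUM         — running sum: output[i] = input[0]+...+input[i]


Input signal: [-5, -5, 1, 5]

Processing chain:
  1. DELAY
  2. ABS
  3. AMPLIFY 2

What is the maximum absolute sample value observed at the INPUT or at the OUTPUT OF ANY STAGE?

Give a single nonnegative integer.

Input: [-5, -5, 1, 5] (max |s|=5)
Stage 1 (DELAY): [0, -5, -5, 1] = [0, -5, -5, 1] -> [0, -5, -5, 1] (max |s|=5)
Stage 2 (ABS): |0|=0, |-5|=5, |-5|=5, |1|=1 -> [0, 5, 5, 1] (max |s|=5)
Stage 3 (AMPLIFY 2): 0*2=0, 5*2=10, 5*2=10, 1*2=2 -> [0, 10, 10, 2] (max |s|=10)
Overall max amplitude: 10

Answer: 10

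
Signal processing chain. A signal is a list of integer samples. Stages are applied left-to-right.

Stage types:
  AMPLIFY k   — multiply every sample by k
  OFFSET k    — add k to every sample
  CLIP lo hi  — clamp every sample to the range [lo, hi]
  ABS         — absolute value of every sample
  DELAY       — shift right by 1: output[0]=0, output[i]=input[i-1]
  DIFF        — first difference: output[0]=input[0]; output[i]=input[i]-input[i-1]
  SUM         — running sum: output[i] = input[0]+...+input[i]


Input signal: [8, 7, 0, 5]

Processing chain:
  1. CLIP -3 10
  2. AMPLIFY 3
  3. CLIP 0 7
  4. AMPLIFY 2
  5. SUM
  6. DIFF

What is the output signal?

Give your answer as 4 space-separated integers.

Answer: 14 14 0 14

Derivation:
Input: [8, 7, 0, 5]
Stage 1 (CLIP -3 10): clip(8,-3,10)=8, clip(7,-3,10)=7, clip(0,-3,10)=0, clip(5,-3,10)=5 -> [8, 7, 0, 5]
Stage 2 (AMPLIFY 3): 8*3=24, 7*3=21, 0*3=0, 5*3=15 -> [24, 21, 0, 15]
Stage 3 (CLIP 0 7): clip(24,0,7)=7, clip(21,0,7)=7, clip(0,0,7)=0, clip(15,0,7)=7 -> [7, 7, 0, 7]
Stage 4 (AMPLIFY 2): 7*2=14, 7*2=14, 0*2=0, 7*2=14 -> [14, 14, 0, 14]
Stage 5 (SUM): sum[0..0]=14, sum[0..1]=28, sum[0..2]=28, sum[0..3]=42 -> [14, 28, 28, 42]
Stage 6 (DIFF): s[0]=14, 28-14=14, 28-28=0, 42-28=14 -> [14, 14, 0, 14]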